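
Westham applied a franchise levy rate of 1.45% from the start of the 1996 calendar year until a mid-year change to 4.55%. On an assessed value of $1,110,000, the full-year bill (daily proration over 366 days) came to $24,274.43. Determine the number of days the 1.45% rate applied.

279 days

Let d = days at the first rate; then 366 − d days at the second rate.
$1,110,000 × [1.45%·d + 4.55%·(366−d)] / 366 = $24,274.43
Solving gives d = 279, so the new rate took effect on October 6, 1996.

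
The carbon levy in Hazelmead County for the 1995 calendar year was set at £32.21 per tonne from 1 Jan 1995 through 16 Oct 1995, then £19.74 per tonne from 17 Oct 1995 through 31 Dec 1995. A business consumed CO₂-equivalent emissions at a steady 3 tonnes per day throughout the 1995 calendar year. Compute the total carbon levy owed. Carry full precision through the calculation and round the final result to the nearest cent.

£32426.79

1 Jan – 16 Oct 1995: 289 days × 3 tonnes/day = 867 tonnes at £32.21/tonne → £27926.07
17 Oct – 31 Dec 1995: 76 days × 3 tonnes/day = 228 tonnes at £19.74/tonne → £4500.72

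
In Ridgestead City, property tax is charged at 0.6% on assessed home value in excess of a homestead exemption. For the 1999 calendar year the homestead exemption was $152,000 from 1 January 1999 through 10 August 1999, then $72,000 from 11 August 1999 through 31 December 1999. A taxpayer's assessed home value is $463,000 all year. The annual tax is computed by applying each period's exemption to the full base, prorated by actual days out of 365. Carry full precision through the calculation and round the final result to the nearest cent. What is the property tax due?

1 January – 10 August 1999: 222 days, exemption $152,000 → ($463,000 − $152,000) × 0.6% × 222/365 = $1,134.9370
11 August – 31 December 1999: 143 days, exemption $72,000 → ($463,000 − $72,000) × 0.6% × 143/365 = $919.1178
Total = $2,054.0548

$2,054.05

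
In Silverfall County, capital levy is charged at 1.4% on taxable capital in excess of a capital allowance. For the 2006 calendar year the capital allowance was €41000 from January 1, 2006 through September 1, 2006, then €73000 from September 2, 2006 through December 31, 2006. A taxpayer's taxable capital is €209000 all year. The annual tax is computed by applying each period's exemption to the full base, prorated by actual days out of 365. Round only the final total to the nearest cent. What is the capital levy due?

January 1 – September 1, 2006: 244 days, exemption €41000 → (€209000 − €41000) × 1.4% × 244/365 = €1572.2959
September 2 – December 31, 2006: 121 days, exemption €73000 → (€209000 − €73000) × 1.4% × 121/365 = €631.1890
Total = €2203.4849

€2203.48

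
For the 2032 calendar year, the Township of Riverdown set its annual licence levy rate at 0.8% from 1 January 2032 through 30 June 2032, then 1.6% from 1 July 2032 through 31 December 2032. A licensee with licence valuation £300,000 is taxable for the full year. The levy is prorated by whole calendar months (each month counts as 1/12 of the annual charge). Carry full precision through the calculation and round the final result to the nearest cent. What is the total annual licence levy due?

1 January – 30 June 2032: 6 months at 0.8% → £300,000 × 0.8% × 6/12 = £1,200.0000
1 July – 31 December 2032: 6 months at 1.6% → £300,000 × 1.6% × 6/12 = £2,400.0000
Total = £3,600.0000

£3,600.00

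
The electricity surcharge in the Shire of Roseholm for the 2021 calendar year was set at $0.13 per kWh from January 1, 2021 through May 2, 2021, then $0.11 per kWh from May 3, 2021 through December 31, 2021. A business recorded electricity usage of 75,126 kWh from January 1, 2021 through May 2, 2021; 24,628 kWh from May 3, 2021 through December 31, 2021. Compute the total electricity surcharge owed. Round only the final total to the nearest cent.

January 1 – May 2, 2021: 75,126 kWh at $0.13/kWh → $9766.38
May 3 – December 31, 2021: 24,628 kWh at $0.11/kWh → $2709.08

$12475.46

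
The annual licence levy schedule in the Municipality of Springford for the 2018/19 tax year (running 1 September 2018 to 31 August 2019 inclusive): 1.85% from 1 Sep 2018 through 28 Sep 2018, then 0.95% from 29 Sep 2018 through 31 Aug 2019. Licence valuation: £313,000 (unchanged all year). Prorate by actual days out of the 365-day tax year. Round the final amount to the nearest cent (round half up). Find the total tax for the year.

£3,189.60

1 Sep – 28 Sep 2018: 28 days at 1.85% → £313,000 × 1.85% × 28/365 = £444.2027
29 Sep 2018 – 31 Aug 2019: 337 days at 0.95% → £313,000 × 0.95% × 337/365 = £2,745.3959
Total = £3,189.5986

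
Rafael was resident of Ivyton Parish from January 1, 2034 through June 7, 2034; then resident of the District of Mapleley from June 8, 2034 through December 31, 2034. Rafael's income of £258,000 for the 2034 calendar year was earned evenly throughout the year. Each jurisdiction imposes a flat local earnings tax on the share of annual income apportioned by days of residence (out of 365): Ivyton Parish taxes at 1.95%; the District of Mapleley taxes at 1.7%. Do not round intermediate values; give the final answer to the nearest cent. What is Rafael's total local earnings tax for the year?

£4,665.21

Ivyton Parish, January 1 – June 7, 2034: 158 days → £258,000 × 1.95% × 158/365 = £2,177.8027
The District of Mapleley, June 8 – December 31, 2034: 207 days → £258,000 × 1.7% × 207/365 = £2,487.4027
Total = £4,665.2055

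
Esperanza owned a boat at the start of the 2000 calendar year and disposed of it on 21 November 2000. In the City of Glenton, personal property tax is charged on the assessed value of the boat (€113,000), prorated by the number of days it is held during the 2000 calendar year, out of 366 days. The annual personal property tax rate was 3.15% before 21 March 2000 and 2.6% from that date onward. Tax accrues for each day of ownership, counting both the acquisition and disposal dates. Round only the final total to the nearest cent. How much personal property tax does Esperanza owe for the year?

1 January – 20 March 2000: 80 days at 3.15% → €113,000 × 3.15% × 80/366 = €778.0328
21 March – 21 November 2000: 246 days at 2.6% → €113,000 × 2.6% × 246/366 = €1,974.7213
Total = €2,752.7541

€2,752.75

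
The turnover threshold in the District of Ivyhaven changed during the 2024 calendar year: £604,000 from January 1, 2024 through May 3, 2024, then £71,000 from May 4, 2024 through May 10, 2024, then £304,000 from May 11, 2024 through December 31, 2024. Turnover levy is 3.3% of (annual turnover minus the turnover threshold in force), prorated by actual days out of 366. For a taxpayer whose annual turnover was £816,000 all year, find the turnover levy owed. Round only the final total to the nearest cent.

January 1 – May 3, 2024: 124 days, exemption £604,000 → (£816,000 − £604,000) × 3.3% × 124/366 = £2,370.2295
May 4 – May 10, 2024: 7 days, exemption £71,000 → (£816,000 − £71,000) × 3.3% × 7/366 = £470.2049
May 11 – December 31, 2024: 235 days, exemption £304,000 → (£816,000 − £304,000) × 3.3% × 235/366 = £10,848.5246
Total = £13,688.9590

£13,688.96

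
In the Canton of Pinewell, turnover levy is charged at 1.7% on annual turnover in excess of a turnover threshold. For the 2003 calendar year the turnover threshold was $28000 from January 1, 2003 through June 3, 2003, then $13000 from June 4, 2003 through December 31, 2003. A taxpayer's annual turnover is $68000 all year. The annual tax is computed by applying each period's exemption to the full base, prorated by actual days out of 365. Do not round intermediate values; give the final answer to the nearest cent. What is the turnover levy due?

January 1 – June 3, 2003: 154 days, exemption $28000 → ($68000 − $28000) × 1.7% × 154/365 = $286.9041
June 4 – December 31, 2003: 211 days, exemption $13000 → ($68000 − $13000) × 1.7% × 211/365 = $540.5068
Total = $827.4110

$827.41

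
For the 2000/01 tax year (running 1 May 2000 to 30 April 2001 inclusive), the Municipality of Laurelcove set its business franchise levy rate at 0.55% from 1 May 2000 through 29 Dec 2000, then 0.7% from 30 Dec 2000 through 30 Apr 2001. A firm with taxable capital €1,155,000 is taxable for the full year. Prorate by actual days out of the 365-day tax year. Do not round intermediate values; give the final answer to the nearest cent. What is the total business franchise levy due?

€6,931.58

1 May – 29 Dec 2000: 243 days at 0.55% → €1,155,000 × 0.55% × 243/365 = €4,229.1986
30 Dec 2000 – 30 Apr 2001: 122 days at 0.7% → €1,155,000 × 0.7% × 122/365 = €2,702.3836
Total = €6,931.5822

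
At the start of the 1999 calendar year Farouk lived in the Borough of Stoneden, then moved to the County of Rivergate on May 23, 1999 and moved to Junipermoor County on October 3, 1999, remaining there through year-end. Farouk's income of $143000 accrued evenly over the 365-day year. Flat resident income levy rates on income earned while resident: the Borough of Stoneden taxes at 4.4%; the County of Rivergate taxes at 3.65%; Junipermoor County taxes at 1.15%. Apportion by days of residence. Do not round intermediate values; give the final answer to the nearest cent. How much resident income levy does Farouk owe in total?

The Borough of Stoneden, January 1 – May 22, 1999: 142 days → $143000 × 4.4% × 142/365 = $2447.8466
The County of Rivergate, May 23 – October 2, 1999: 133 days → $143000 × 3.65% × 133/365 = $1901.9000
Junipermoor County, October 3 – December 31, 1999: 90 days → $143000 × 1.15% × 90/365 = $405.4932
Total = $4755.2397

$4755.24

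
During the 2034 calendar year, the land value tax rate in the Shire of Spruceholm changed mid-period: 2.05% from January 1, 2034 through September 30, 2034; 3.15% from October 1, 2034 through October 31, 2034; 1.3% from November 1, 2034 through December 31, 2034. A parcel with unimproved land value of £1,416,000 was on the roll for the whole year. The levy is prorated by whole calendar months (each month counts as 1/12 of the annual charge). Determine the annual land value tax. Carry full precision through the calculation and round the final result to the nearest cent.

£28,556.00

January 1 – September 30, 2034: 9 months at 2.05% → £1,416,000 × 2.05% × 9/12 = £21,771.0000
October 1 – October 31, 2034: 1 month at 3.15% → £1,416,000 × 3.15% × 1/12 = £3,717.0000
November 1 – December 31, 2034: 2 months at 1.3% → £1,416,000 × 1.3% × 2/12 = £3,068.0000
Total = £28,556.0000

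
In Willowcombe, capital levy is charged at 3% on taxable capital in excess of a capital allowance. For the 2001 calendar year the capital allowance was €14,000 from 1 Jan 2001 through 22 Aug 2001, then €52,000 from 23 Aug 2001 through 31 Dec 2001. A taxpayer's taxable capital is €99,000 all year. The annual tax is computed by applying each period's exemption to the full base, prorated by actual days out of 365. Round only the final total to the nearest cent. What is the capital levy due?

1 Jan – 22 Aug 2001: 234 days, exemption €14,000 → (€99,000 − €14,000) × 3% × 234/365 = €1,634.7945
23 Aug – 31 Dec 2001: 131 days, exemption €52,000 → (€99,000 − €52,000) × 3% × 131/365 = €506.0548
Total = €2,140.8493

€2,140.85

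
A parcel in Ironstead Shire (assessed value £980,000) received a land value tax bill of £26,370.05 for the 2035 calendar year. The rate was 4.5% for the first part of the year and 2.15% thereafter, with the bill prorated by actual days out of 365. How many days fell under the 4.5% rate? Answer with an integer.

Let d = days at the first rate; then 365 − d days at the second rate.
£980,000 × [4.5%·d + 2.15%·(365−d)] / 365 = £26,370.05
Solving gives d = 84, so the new rate took effect on March 26, 2035.

84 days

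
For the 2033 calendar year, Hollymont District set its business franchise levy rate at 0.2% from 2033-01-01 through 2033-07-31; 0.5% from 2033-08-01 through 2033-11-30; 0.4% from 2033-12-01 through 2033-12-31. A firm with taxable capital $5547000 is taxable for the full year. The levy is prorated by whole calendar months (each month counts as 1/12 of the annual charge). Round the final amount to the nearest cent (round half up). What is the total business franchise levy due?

$17565.50

2033-01-01 to 2033-07-31: 7 months at 0.2% → $5547000 × 0.2% × 7/12 = $6471.5000
2033-08-01 to 2033-11-30: 4 months at 0.5% → $5547000 × 0.5% × 4/12 = $9245.0000
2033-12-01 to 2033-12-31: 1 month at 0.4% → $5547000 × 0.4% × 1/12 = $1849.0000
Total = $17565.5000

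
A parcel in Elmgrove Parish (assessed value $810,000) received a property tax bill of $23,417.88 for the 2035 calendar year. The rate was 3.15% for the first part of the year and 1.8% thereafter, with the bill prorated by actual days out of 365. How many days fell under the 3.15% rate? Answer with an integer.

Let d = days at the first rate; then 365 − d days at the second rate.
$810,000 × [3.15%·d + 1.8%·(365−d)] / 365 = $23,417.88
Solving gives d = 295, so the new rate took effect on October 23, 2035.

295 days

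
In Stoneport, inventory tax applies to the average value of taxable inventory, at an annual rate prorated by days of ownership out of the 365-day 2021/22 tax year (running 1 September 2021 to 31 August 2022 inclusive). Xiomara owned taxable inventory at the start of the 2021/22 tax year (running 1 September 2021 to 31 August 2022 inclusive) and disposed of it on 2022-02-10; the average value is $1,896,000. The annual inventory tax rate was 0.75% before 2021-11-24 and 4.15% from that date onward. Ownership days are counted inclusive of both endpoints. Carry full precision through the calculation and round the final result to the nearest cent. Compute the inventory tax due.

2021-09-01 to 2021-11-23: 84 days at 0.75% → $1,896,000 × 0.75% × 84/365 = $3,272.5479
2021-11-24 to 2022-02-10: 79 days at 4.15% → $1,896,000 × 4.15% × 79/365 = $17,030.2356
Total = $20,302.7836

$20,302.78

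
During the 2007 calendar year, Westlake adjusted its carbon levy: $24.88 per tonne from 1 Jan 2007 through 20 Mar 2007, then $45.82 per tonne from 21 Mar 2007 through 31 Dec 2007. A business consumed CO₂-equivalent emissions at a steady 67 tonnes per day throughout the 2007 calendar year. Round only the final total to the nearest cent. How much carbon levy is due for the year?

$1,009,692.68

1 Jan – 20 Mar 2007: 79 days × 67 tonnes/day = 5,293 tonnes at $24.88/tonne → $131,689.84
21 Mar – 31 Dec 2007: 286 days × 67 tonnes/day = 19,162 tonnes at $45.82/tonne → $878,002.84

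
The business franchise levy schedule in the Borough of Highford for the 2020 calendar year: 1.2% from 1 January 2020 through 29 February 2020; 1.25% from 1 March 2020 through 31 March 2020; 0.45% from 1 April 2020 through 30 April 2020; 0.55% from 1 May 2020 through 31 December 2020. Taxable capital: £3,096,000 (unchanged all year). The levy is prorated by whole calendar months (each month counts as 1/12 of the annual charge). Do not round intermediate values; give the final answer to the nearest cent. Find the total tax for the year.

£21,930.00

1 January – 29 February 2020: 2 months at 1.2% → £3,096,000 × 1.2% × 2/12 = £6,192.0000
1 March – 31 March 2020: 1 month at 1.25% → £3,096,000 × 1.25% × 1/12 = £3,225.0000
1 April – 30 April 2020: 1 month at 0.45% → £3,096,000 × 0.45% × 1/12 = £1,161.0000
1 May – 31 December 2020: 8 months at 0.55% → £3,096,000 × 0.55% × 8/12 = £11,352.0000
Total = £21,930.0000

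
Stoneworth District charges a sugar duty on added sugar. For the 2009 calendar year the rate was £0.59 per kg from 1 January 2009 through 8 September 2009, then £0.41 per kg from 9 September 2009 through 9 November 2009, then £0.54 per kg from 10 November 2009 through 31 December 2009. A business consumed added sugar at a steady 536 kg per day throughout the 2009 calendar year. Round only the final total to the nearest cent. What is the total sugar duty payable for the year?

£108,052.24

1 January – 8 September 2009: 251 days × 536 kg/day = 134,536 kg at £0.59/kg → £79,376.24
9 September – 9 November 2009: 62 days × 536 kg/day = 33,232 kg at £0.41/kg → £13,625.12
10 November – 31 December 2009: 52 days × 536 kg/day = 27,872 kg at £0.54/kg → £15,050.88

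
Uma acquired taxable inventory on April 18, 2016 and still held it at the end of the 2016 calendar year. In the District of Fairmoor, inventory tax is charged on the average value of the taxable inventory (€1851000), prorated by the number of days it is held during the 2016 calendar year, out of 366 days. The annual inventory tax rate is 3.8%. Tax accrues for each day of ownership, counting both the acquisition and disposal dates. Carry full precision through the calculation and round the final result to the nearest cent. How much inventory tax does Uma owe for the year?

€49582.52

Days held (April 18 – December 31, 2016): 258 out of 366
Tax = €1851000 × 3.8% × 258/366 = €49582.5246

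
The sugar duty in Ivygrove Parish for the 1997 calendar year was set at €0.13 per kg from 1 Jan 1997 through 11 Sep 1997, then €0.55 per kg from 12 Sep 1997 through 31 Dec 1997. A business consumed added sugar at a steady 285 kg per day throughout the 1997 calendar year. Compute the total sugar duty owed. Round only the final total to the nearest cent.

€26,809.95

1 Jan – 11 Sep 1997: 254 days × 285 kg/day = 72,390 kg at €0.13/kg → €9,410.70
12 Sep – 31 Dec 1997: 111 days × 285 kg/day = 31,635 kg at €0.55/kg → €17,399.25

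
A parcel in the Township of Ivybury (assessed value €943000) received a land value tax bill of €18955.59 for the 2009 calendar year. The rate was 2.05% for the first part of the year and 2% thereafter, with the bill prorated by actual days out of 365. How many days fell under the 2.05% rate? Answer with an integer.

Let d = days at the first rate; then 365 − d days at the second rate.
€943000 × [2.05%·d + 2%·(365−d)] / 365 = €18955.59
Solving gives d = 74, so the new rate took effect on March 16, 2009.

74 days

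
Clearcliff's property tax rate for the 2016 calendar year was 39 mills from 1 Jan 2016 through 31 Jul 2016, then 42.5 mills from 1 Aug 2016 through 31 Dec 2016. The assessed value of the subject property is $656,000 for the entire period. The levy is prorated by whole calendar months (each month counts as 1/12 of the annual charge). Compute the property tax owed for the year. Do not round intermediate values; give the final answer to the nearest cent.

$26,540.67

1 Jan – 31 Jul 2016: 7 months at 39 mills → $656,000 × 3.9% × 7/12 = $14,924.0000
1 Aug – 31 Dec 2016: 5 months at 42.5 mills → $656,000 × 4.25% × 5/12 = $11,616.6667
Total = $26,540.6667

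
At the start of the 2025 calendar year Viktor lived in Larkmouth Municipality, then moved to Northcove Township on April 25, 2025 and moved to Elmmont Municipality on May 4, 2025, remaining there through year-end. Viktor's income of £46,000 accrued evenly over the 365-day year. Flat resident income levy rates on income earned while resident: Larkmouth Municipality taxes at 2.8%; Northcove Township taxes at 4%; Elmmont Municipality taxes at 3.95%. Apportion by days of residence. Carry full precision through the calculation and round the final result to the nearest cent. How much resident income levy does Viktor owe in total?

Larkmouth Municipality, January 1 – April 24, 2025: 114 days → £46,000 × 2.8% × 114/365 = £402.2795
Northcove Township, April 25 – May 3, 2025: 9 days → £46,000 × 4% × 9/365 = £45.3699
Elmmont Municipality, May 4 – December 31, 2025: 242 days → £46,000 × 3.95% × 242/365 = £1,204.6959
Total = £1,652.3452

£1,652.35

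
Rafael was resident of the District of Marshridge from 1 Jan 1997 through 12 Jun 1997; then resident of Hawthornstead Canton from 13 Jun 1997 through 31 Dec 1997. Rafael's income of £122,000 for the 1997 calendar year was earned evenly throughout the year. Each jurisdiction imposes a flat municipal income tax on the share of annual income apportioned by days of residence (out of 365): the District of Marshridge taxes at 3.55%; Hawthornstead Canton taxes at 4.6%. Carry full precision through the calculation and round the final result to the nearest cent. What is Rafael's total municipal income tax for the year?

£5,039.94

The District of Marshridge, 1 Jan – 12 Jun 1997: 163 days → £122,000 × 3.55% × 163/365 = £1,934.1178
Hawthornstead Canton, 13 Jun – 31 Dec 1997: 202 days → £122,000 × 4.6% × 202/365 = £3,105.8192
Total = £5,039.9370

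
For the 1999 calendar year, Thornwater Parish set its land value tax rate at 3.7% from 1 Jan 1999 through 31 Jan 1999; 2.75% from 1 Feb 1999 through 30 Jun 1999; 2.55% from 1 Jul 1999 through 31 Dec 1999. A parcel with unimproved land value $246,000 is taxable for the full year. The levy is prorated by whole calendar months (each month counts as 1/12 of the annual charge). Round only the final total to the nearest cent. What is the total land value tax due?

$6,713.75

1 Jan – 31 Jan 1999: 1 month at 3.7% → $246,000 × 3.7% × 1/12 = $758.5000
1 Feb – 30 Jun 1999: 5 months at 2.75% → $246,000 × 2.75% × 5/12 = $2,818.7500
1 Jul – 31 Dec 1999: 6 months at 2.55% → $246,000 × 2.55% × 6/12 = $3,136.5000
Total = $6,713.7500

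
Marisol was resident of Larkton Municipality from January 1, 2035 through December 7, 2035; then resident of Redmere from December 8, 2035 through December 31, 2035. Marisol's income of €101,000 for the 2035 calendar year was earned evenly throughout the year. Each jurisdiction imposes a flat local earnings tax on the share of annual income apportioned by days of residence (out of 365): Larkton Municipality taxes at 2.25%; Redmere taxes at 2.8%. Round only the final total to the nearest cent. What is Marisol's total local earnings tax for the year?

Larkton Municipality, January 1 – December 7, 2035: 341 days → €101,000 × 2.25% × 341/365 = €2,123.0753
Redmere, December 8 – December 31, 2035: 24 days → €101,000 × 2.8% × 24/365 = €185.9507
Total = €2,309.0260

€2,309.03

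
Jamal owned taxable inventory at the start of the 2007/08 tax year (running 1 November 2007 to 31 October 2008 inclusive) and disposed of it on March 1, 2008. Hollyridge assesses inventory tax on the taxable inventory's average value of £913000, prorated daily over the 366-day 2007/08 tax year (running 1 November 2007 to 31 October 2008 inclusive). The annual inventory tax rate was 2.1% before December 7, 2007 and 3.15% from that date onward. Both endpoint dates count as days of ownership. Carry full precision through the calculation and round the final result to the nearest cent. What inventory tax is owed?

£8643.57

November 1 – December 6, 2007: 36 days at 2.1% → £913000 × 2.1% × 36/366 = £1885.8689
December 7, 2007 – March 1, 2008: 86 days at 3.15% → £913000 × 3.15% × 86/366 = £6757.6967
Total = £8643.5656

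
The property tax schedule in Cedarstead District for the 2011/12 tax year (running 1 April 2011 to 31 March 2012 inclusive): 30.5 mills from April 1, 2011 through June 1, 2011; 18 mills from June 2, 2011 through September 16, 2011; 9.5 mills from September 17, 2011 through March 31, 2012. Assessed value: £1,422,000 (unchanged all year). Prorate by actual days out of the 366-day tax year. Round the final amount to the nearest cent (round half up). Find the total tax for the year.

April 1 – June 1, 2011: 62 days at 30.5 mills → £1,422,000 × 3.05% × 62/366 = £7,347.0000
June 2 – September 16, 2011: 107 days at 18 mills → £1,422,000 × 1.8% × 107/366 = £7,482.9836
September 17, 2011 – March 31, 2012: 197 days at 9.5 mills → £1,422,000 × 0.95% × 197/366 = £7,271.2377
Total = £22,101.2213

£22,101.22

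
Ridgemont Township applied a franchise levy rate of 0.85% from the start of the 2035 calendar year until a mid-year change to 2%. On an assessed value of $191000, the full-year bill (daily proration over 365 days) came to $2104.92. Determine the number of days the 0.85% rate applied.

Let d = days at the first rate; then 365 − d days at the second rate.
$191000 × [0.85%·d + 2%·(365−d)] / 365 = $2104.92
Solving gives d = 285, so the new rate took effect on 13 October 2035.

285 days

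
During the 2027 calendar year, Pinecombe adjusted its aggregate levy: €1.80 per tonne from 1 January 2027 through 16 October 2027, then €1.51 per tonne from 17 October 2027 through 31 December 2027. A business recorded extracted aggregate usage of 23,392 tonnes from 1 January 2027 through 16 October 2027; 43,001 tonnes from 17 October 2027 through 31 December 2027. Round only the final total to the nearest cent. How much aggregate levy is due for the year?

€107,037.11

1 January – 16 October 2027: 23,392 tonnes at €1.80/tonne → €42,105.60
17 October – 31 December 2027: 43,001 tonnes at €1.51/tonne → €64,931.51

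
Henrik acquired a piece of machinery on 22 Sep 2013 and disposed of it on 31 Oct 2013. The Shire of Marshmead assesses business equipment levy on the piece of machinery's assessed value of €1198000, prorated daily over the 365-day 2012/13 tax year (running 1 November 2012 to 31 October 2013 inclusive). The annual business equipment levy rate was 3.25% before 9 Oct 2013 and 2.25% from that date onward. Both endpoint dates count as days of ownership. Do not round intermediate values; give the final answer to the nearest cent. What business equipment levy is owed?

22 Sep – 8 Oct 2013: 17 days at 3.25% → €1198000 × 3.25% × 17/365 = €1813.4110
9 Oct – 31 Oct 2013: 23 days at 2.25% → €1198000 × 2.25% × 23/365 = €1698.5342
Total = €3511.9452

€3511.95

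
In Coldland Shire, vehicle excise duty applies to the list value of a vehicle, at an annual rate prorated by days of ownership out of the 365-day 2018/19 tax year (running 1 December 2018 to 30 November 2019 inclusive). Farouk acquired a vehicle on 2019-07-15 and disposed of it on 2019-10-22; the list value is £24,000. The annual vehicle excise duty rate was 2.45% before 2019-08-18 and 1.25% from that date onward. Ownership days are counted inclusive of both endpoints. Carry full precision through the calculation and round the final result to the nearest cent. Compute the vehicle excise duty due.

£109.02

2019-07-15 to 2019-08-17: 34 days at 2.45% → £24,000 × 2.45% × 34/365 = £54.7726
2019-08-18 to 2019-10-22: 66 days at 1.25% → £24,000 × 1.25% × 66/365 = £54.2466
Total = £109.0192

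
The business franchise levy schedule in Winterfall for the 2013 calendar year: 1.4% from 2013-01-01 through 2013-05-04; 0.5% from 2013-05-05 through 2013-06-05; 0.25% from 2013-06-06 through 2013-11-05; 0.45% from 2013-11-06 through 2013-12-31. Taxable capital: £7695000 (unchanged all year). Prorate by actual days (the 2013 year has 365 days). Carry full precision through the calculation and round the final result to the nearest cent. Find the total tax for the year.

2013-01-01 to 2013-05-04: 124 days at 1.4% → £7695000 × 1.4% × 124/365 = £36598.6849
2013-05-05 to 2013-06-05: 32 days at 0.5% → £7695000 × 0.5% × 32/365 = £3373.1507
2013-06-06 to 2013-11-05: 153 days at 0.25% → £7695000 × 0.25% × 153/365 = £8063.9384
2013-11-06 to 2013-12-31: 56 days at 0.45% → £7695000 × 0.45% × 56/365 = £5312.7123
Total = £53348.4863

£53348.49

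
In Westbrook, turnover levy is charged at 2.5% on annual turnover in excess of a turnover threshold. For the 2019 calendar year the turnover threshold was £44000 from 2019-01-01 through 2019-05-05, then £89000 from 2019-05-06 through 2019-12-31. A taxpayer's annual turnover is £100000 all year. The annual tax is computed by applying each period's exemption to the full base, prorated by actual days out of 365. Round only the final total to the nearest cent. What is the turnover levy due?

£660.27

2019-01-01 to 2019-05-05: 125 days, exemption £44000 → (£100000 − £44000) × 2.5% × 125/365 = £479.4521
2019-05-06 to 2019-12-31: 240 days, exemption £89000 → (£100000 − £89000) × 2.5% × 240/365 = £180.8219
Total = £660.2740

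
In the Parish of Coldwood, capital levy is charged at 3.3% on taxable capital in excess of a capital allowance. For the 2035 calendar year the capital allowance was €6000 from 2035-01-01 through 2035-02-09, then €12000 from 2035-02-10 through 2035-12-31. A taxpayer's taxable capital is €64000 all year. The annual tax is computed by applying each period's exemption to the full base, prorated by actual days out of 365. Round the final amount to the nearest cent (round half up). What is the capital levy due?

€1737.70

2035-01-01 to 2035-02-09: 40 days, exemption €6000 → (€64000 − €6000) × 3.3% × 40/365 = €209.7534
2035-02-10 to 2035-12-31: 325 days, exemption €12000 → (€64000 − €12000) × 3.3% × 325/365 = €1527.9452
Total = €1737.6986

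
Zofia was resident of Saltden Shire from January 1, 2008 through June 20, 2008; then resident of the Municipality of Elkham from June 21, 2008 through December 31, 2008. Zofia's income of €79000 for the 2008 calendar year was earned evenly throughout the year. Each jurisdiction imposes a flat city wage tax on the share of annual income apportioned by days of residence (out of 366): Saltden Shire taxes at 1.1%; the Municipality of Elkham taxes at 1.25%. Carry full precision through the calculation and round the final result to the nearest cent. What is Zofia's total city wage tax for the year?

Saltden Shire, January 1 – June 20, 2008: 172 days → €79000 × 1.1% × 172/366 = €408.3825
The Municipality of Elkham, June 21 – December 31, 2008: 194 days → €79000 × 1.25% × 194/366 = €523.4290
Total = €931.8115

€931.81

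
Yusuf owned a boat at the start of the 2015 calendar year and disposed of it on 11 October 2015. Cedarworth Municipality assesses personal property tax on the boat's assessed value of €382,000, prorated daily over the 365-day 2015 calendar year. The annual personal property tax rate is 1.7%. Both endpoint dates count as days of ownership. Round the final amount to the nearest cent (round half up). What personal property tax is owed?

Days held (1 January – 11 October 2015): 284 out of 365
Tax = €382,000 × 1.7% × 284/365 = €5,052.8658

€5,052.87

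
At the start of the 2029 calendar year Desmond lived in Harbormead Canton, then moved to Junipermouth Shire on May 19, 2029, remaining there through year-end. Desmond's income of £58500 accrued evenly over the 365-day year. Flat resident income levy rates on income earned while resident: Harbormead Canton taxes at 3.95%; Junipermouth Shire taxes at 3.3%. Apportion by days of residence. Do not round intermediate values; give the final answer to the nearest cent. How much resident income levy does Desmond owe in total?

Harbormead Canton, January 1 – May 18, 2029: 138 days → £58500 × 3.95% × 138/365 = £873.6534
Junipermouth Shire, May 19 – December 31, 2029: 227 days → £58500 × 3.3% × 227/365 = £1200.6123
Total = £2074.2658

£2074.27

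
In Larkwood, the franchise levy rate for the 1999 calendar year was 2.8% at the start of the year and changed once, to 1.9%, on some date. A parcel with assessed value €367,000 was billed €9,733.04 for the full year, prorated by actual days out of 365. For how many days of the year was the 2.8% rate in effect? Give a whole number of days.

305 days

Let d = days at the first rate; then 365 − d days at the second rate.
€367,000 × [2.8%·d + 1.9%·(365−d)] / 365 = €9,733.04
Solving gives d = 305, so the new rate took effect on November 2, 1999.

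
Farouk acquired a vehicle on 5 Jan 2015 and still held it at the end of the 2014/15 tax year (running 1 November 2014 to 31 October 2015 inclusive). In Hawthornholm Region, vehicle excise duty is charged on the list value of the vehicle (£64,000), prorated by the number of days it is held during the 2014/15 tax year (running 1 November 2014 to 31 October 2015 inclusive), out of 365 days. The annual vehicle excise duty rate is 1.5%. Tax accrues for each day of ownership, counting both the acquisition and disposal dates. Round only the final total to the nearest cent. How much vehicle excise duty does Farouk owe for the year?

Days held (5 Jan – 31 Oct 2015): 300 out of 365
Tax = £64,000 × 1.5% × 300/365 = £789.0411

£789.04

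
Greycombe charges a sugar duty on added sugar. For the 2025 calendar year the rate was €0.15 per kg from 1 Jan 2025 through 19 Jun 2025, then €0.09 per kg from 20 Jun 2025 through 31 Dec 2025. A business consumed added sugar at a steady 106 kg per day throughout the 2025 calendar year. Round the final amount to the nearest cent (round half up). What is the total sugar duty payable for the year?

€4,563.30

1 Jan – 19 Jun 2025: 170 days × 106 kg/day = 18,020 kg at €0.15/kg → €2,703.00
20 Jun – 31 Dec 2025: 195 days × 106 kg/day = 20,670 kg at €0.09/kg → €1,860.30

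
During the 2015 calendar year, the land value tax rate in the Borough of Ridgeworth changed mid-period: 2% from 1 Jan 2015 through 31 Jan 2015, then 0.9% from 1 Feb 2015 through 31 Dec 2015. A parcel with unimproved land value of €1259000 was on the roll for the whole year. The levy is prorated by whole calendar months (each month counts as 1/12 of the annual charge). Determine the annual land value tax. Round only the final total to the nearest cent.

€12485.08

1 Jan – 31 Jan 2015: 1 month at 2% → €1259000 × 2% × 1/12 = €2098.3333
1 Feb – 31 Dec 2015: 11 months at 0.9% → €1259000 × 0.9% × 11/12 = €10386.7500
Total = €12485.0833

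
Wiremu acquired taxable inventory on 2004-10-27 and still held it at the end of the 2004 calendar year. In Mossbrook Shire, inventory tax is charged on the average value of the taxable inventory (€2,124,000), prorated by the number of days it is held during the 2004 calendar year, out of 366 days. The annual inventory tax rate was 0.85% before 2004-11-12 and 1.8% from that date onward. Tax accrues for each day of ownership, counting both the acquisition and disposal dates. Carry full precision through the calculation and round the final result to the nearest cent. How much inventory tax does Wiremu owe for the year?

€6,012.20

2004-10-27 to 2004-11-11: 16 days at 0.85% → €2,124,000 × 0.85% × 16/366 = €789.2459
2004-11-12 to 2004-12-31: 50 days at 1.8% → €2,124,000 × 1.8% × 50/366 = €5,222.9508
Total = €6,012.1967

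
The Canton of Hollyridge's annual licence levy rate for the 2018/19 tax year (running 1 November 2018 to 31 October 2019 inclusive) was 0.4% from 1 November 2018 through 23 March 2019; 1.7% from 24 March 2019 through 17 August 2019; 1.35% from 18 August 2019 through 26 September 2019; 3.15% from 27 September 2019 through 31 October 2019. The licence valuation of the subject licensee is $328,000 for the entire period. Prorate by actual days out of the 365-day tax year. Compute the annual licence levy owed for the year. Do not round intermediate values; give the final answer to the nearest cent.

1 November 2018 – 23 March 2019: 143 days at 0.4% → $328,000 × 0.4% × 143/365 = $514.0164
24 March – 17 August 2019: 147 days at 1.7% → $328,000 × 1.7% × 147/365 = $2,245.6767
18 August – 26 September 2019: 40 days at 1.35% → $328,000 × 1.35% × 40/365 = $485.2603
27 September – 31 October 2019: 35 days at 3.15% → $328,000 × 3.15% × 35/365 = $990.7397
Total = $4,235.6932

$4,235.69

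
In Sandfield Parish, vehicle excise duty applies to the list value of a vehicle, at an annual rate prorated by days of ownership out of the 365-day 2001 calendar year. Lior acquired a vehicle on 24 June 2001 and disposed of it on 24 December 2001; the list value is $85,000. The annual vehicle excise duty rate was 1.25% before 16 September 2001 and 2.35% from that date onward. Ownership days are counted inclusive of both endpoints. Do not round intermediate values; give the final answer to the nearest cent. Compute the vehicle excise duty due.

$791.78

24 June – 15 September 2001: 84 days at 1.25% → $85,000 × 1.25% × 84/365 = $244.5205
16 September – 24 December 2001: 100 days at 2.35% → $85,000 × 2.35% × 100/365 = $547.2603
Total = $791.7808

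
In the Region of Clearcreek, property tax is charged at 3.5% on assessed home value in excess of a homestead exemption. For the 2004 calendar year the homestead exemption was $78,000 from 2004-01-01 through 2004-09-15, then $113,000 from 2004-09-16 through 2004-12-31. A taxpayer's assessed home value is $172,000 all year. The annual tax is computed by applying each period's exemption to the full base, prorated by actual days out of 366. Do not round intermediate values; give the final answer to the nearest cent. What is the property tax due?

2004-01-01 to 2004-09-15: 259 days, exemption $78,000 → ($172,000 − $78,000) × 3.5% × 259/366 = $2,328.1694
2004-09-16 to 2004-12-31: 107 days, exemption $113,000 → ($172,000 − $113,000) × 3.5% × 107/366 = $603.7022
Total = $2,931.8716

$2,931.87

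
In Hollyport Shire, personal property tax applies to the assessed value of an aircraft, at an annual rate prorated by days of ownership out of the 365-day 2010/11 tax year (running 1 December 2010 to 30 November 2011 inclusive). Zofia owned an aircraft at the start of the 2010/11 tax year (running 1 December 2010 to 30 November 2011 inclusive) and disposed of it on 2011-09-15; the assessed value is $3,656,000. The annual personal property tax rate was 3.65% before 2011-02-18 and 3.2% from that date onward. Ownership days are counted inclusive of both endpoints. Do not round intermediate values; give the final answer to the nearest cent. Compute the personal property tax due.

2010-12-01 to 2011-02-17: 79 days at 3.65% → $3,656,000 × 3.65% × 79/365 = $28,882.4000
2011-02-18 to 2011-09-15: 210 days at 3.2% → $3,656,000 × 3.2% × 210/365 = $67,310.4658
Total = $96,192.8658

$96,192.87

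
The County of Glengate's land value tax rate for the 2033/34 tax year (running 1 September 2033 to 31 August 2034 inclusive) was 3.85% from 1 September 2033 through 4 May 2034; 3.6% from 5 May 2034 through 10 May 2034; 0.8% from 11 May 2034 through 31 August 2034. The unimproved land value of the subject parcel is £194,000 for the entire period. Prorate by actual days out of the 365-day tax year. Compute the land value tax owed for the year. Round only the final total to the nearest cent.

1 September 2033 – 4 May 2034: 246 days at 3.85% → £194,000 × 3.85% × 246/365 = £5,033.9014
5 May – 10 May 2034: 6 days at 3.6% → £194,000 × 3.6% × 6/365 = £114.8055
11 May – 31 August 2034: 113 days at 0.8% → £194,000 × 0.8% × 113/365 = £480.4822
Total = £5,629.1890

£5,629.19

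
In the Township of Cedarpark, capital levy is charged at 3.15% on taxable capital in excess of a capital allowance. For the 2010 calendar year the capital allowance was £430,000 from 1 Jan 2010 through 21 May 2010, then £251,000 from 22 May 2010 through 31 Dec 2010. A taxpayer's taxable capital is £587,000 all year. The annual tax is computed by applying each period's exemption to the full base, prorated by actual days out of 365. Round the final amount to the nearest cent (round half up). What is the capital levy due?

£8,405.84

1 Jan – 21 May 2010: 141 days, exemption £430,000 → (£587,000 − £430,000) × 3.15% × 141/365 = £1,910.4534
22 May – 31 Dec 2010: 224 days, exemption £251,000 → (£587,000 − £251,000) × 3.15% × 224/365 = £6,495.3863
Total = £8,405.8397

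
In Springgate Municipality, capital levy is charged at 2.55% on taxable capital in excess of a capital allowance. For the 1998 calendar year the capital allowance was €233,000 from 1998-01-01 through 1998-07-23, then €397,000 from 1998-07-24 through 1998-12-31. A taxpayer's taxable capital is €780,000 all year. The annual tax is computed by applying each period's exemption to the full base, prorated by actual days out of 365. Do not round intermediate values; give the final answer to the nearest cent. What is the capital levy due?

1998-01-01 to 1998-07-23: 204 days, exemption €233,000 → (€780,000 − €233,000) × 2.55% × 204/365 = €7,795.8740
1998-07-24 to 1998-12-31: 161 days, exemption €397,000 → (€780,000 − €397,000) × 2.55% × 161/365 = €4,307.9630
Total = €12,103.8370

€12,103.84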